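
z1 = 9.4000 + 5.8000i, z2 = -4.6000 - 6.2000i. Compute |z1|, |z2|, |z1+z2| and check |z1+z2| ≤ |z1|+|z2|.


|z1| = sqrt(9.4^2 + 5.8^2) = sqrt(122) = 11.0454
|z2| = sqrt((-4.6)^2 + (-6.2)^2) = sqrt(59.6) = 7.7201
z1+z2 = 4.8000 - 0.4000i
|z1+z2| = sqrt(23.2) = 4.8166
|z1|+|z2| = 11.0454 + 7.7201 = 18.7655

|z1+z2| = 4.8166 ≤ |z1|+|z2| = 18.7655 (verified)


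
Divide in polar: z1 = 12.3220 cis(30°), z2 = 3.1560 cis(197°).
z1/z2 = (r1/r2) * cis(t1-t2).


r = 12.3220 / 3.1560 = 3.9043
theta = 30° - 197° = -167° = 193° (mod 360)

3.9043 cis(193°)


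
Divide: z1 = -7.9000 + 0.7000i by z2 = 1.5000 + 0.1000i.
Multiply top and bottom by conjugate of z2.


Conjugate of z2 = 1.5000 - 0.1000i
Numerator: (-7.9000 + 0.7000i)(1.5000 - 0.1000i) = -11.7800 + 1.8400i
Denominator: 1.5^2 + 0.1^2 = 2.26
Result = (-11.7800 + 1.8400i)/2.26

-5.2124 + 0.8142i


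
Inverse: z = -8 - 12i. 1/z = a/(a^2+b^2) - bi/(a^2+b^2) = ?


|z|^2 = 64+144 = 208
1/z = (-8 + 12i)/208

1/z = -0.0385 + 0.0577i


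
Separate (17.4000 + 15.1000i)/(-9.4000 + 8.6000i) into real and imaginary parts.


Multiply by conjugate: (17.4000 + 15.1000i)(-9.4000 - 8.6000i) / ((-9.4)^2 + 8.6^2)
Numerator real = 17.4*(-9.4) + 15.1*8.6 = -33.7
Numerator imag = 15.1*(-9.4) - 17.4*8.6 = -291.58
Denominator = 162.32
Re(z) = -33.7/162.32 = -0.2076
Im(z) = -291.58/162.32 = -1.7963

Re(z) = -0.2076, Im(z) = -1.7963


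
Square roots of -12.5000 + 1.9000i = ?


|z| = sqrt(156.25+3.61) = 12.6436
sqrt((|z|+a)/2) = sqrt((12.6436+(-12.5))/2) = sqrt(0.0718) = 0.2679
sqrt((|z|-a)/2) = sqrt((12.6436-(-12.5))/2) = sqrt(12.5718) = 3.5457

±(0.2679 + 3.5457i) i.e. 0.2679 + 3.5457i and -0.2679 - 3.5457i


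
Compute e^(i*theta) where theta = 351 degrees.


cos(351°) = 0.9877
sin(351°) = -0.1564

e^(i*351°) = 0.9877 - 0.1564i


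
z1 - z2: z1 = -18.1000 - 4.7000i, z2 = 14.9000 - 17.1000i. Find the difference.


Real: -18.1 - 14.9 = -33
Imag: -4.7 + 17.1 = 12.4

-33.0000 + 12.4000i


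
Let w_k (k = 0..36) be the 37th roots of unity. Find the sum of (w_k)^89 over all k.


The roots are w_k = w^k with w = e^(2*pi*i/37), and (w^k)^89 = (w^89)^k.
So S = 1 + u + u^2 + ... + u^(36) with u = w^89.
89 = 2*37 + 15, so 89 is not a multiple of 37: u = (w^37)^2 * w^15 = w^15 ≠ 1 (w is a primitive 37th root), while u^37 = (w^37)^89 = 1.
Geometric series: S = (1 - u^37)/(1 - u) = (1 - 1)/(1 - u) = 0

S = 0


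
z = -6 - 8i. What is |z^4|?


|z| = sqrt(36+64) = sqrt(100) = 10
|z^4| = |z|^4 = 10^4 = 10000

|z^4| = 10000


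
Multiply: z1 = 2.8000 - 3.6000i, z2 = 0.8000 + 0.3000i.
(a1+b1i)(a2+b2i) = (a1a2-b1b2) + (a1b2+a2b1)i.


Real = 2.8*0.8 - (-3.6)*0.3 = 2.24 - (-1.08) = 3.32
Imag = 2.8*0.3 + 0.8*(-3.6) = 0.84 - (2.88) = -2.04

3.3200 - 2.0400i


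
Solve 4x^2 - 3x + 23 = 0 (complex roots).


disc = (-3)^2 - 4*4*23 = 9 - 368 = -359
sqrt(|disc|) = sqrt(359) = 18.9473
Real part = 3/(2*4) = 0.3750
Imag part = 18.9473/(2*4) = 2.3684

0.3750 ± 2.3684i


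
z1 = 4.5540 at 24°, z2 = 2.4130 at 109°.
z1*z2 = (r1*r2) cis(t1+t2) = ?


r = 4.5540 * 2.4130 = 10.9888
theta = 24° + 109° = 133° = 133° (mod 360)

10.9888 cis(133°)


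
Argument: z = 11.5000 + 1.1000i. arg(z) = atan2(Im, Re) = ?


Re = 11.5, Im = 1.1
arg = atan2(1.1, 11.5) = 5.4638 degrees

arg(z) = 5.4638 degrees


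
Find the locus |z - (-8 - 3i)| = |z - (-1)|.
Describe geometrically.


Equal distances means the locus is the perpendicular bisector of z1 and z2.
Midpoint = ((-8+(-1))/2, (-3+0)/2) = (-4.5000, -1.5000)

Perpendicular bisector through (-4.5000, -1.5000)


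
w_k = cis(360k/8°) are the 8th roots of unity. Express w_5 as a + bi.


Angle = 360*5/8 = 225°
a = cos(225°) = -0.7071
b = sin(225°) = -0.7071

-0.7071 - 0.7071i


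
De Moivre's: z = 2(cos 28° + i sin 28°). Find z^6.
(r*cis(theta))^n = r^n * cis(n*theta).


r^6 = 2^6 = 64
n*theta = 6*28° = 168° = 168° (mod 360)
a = 64*cos(168°) = -62.6014
b = 64*sin(168°) = 13.3063

64 cis(168°) = -62.6014 + 13.3063i


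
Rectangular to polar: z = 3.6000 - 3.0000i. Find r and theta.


r = sqrt(12.96+9) = sqrt(21.96) = 4.6861
theta = atan2(-3, 3.6) = -39.8056 degrees

r = 4.6861, theta = -39.8056 degrees


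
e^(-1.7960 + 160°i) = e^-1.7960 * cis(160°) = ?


e^-1.7960 = 0.1660
cos(160°) = -0.9397
sin(160°) = 0.342
Real = 0.1660*(-0.9397) = -0.1560
Imag = 0.1660*0.342 = 0.0568

-0.1560 + 0.0568i


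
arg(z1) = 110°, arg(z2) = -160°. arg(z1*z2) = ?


arg(z1*z2) = 110° - 160° = -50°
Normalized to (-180°, 180°]: -50°

-50°


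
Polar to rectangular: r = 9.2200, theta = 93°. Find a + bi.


a = 9.2200*cos(93°) = 9.2200*(-0.052336) = -0.4825
b = 9.2200*sin(93°) = 9.2200*0.99863 = 9.2074

-0.4825 + 9.2074i


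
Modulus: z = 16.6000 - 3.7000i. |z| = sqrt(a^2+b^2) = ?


|z| = sqrt(16.6^2 + (-3.7)^2) = sqrt(275.56 + 13.69) = sqrt(289.25) = 17.0074

|z| = 17.0074


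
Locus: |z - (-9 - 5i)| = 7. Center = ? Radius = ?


|z - z0| = r is a circle with center z0 and radius r.
Center = (-9, -5), radius = 7

Circle with center (-9, -5) and radius 7


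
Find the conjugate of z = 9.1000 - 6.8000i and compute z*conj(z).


z_bar = 9.1000 + 6.8000i
z*z_bar = 9.1^2 + (-6.8)^2 = 82.81 + 46.24 = 129.05

z_bar = 9.1000 + 6.8000i, z*z_bar = 129.05


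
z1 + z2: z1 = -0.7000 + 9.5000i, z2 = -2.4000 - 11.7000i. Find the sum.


Real: -0.7 - 2.4 = -3.1
Imag: 9.5 - 11.7 = -2.2

-3.1000 - 2.2000i


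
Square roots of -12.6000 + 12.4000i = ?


|z| = sqrt(158.76+153.76) = 17.6782
sqrt((|z|+a)/2) = sqrt((17.6782+(-12.6))/2) = sqrt(2.5391) = 1.5935
sqrt((|z|-a)/2) = sqrt((17.6782-(-12.6))/2) = sqrt(15.1391) = 3.8909

±(1.5935 + 3.8909i) i.e. 1.5935 + 3.8909i and -1.5935 - 3.8909i


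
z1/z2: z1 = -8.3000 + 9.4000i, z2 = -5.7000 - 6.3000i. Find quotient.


Conjugate of z2 = -5.7000 + 6.3000i
Numerator: (-8.3000 + 9.4000i)(-5.7000 + 6.3000i) = -11.9100 - 105.8700i
Denominator: (-5.7)^2 + (-6.3)^2 = 72.18
Result = (-11.9100 - 105.8700i)/72.18

-0.1650 - 1.4667i


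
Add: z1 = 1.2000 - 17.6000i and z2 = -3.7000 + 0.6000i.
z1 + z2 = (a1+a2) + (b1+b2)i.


Real: 1.2 - 3.7 = -2.5
Imag: -17.6 + 0.6 = -17

-2.5000 - 17.0000i


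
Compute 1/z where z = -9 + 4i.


|z|^2 = 81+16 = 97
1/z = (-9 - 4i)/97

1/z = -0.0928 - 0.0412i


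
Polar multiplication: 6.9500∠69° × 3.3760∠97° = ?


r = 6.9500 * 3.3760 = 23.4632
theta = 69° + 97° = 166° = 166° (mod 360)

23.4632 cis(166°)


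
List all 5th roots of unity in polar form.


The 5th roots of unity are cis(360k/5°) for k=0..4
Angle step = 360/5 = 72°
Primitive root: cis(72°)
Primitive root = 0.3090 + 0.9511i

5 roots at angles: 0°, 72°, 144°, 216°, 288°


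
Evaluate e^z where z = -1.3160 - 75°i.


e^-1.3160 = 0.2682
cos(-75°) = 0.2588
sin(-75°) = -0.9659
Real = 0.2682*0.2588 = 0.0694
Imag = 0.2682*(-0.9659) = -0.2591

0.0694 - 0.2591i


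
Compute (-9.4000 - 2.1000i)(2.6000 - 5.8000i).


Real = -9.4*2.6 - (-2.1)*(-5.8) = -24.44 - 12.18 = -36.62
Imag = -9.4*(-5.8) + 2.6*(-2.1) = 54.52 - (5.46) = 49.06

-36.6200 + 49.0600i


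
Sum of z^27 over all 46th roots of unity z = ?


The roots are w_k = w^k with w = e^(2*pi*i/46), and (w^k)^27 = (w^27)^k.
So S = 1 + u + u^2 + ... + u^(45) with u = w^27.
27 = 0*46 + 27, so 27 is not a multiple of 46: u = w^27 ≠ 1 (w is a primitive 46th root), while u^46 = (w^46)^27 = 1.
Geometric series: S = (1 - u^46)/(1 - u) = (1 - 1)/(1 - u) = 0

S = 0


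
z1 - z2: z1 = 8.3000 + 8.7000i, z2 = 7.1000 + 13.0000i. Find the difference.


Real: 8.3 - 7.1 = 1.2
Imag: 8.7 - 13 = -4.3

1.2000 - 4.3000i


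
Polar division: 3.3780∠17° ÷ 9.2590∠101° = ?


r = 3.3780 / 9.2590 = 0.3648
theta = 17° - 101° = -84° = 276° (mod 360)

0.3648 cis(276°)


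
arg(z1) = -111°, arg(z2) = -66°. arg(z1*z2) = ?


arg(z1*z2) = -111° - 66° = -177°
Normalized to (-180°, 180°]: -177°

-177°


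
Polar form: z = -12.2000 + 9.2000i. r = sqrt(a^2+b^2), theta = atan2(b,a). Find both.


r = sqrt(148.84+84.64) = sqrt(233.48) = 15.2801
theta = atan2(9.2, -12.2) = 142.9801 degrees

r = 15.2801, theta = 142.9801 degrees


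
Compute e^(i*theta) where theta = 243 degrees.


cos(243°) = -0.4540
sin(243°) = -0.8910

e^(i*243°) = -0.4540 - 0.8910i


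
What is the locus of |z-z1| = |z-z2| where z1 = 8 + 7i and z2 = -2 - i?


Equal distances means the locus is the perpendicular bisector of z1 and z2.
Midpoint = ((8+(-2))/2, (7+(-1))/2) = (3.0000, 3.0000)

Perpendicular bisector through (3.0000, 3.0000)


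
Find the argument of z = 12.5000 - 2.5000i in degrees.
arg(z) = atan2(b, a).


Re = 12.5, Im = -2.5
arg = atan2(-2.5, 12.5) = -11.3099 degrees

arg(z) = -11.3099 degrees


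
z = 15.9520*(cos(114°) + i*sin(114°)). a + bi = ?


a = 15.9520*cos(114°) = 15.9520*(-0.40674) = -6.4883
b = 15.9520*sin(114°) = 15.9520*0.91355 = 14.5729

-6.4883 + 14.5729i


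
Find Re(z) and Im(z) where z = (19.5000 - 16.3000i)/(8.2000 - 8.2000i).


Multiply by conjugate: (19.5000 - 16.3000i)(8.2000 + 8.2000i) / (8.2^2 + (-8.2)^2)
Numerator real = 19.5*8.2 - (16.3)*(-8.2) = 293.56
Numerator imag = -16.3*8.2 - 19.5*(-8.2) = 26.24
Denominator = 134.48
Re(z) = 293.56/134.48 = 2.1829
Im(z) = 26.24/134.48 = 0.1951

Re(z) = 2.1829, Im(z) = 0.1951


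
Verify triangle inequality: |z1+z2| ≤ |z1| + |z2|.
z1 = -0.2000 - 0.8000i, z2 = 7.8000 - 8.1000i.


|z1| = sqrt((-0.2)^2 + (-0.8)^2) = sqrt(0.68) = 0.8246
|z2| = sqrt(7.8^2 + (-8.1)^2) = sqrt(126.45) = 11.2450
z1+z2 = 7.6000 - 8.9000i
|z1+z2| = sqrt(136.97) = 11.7034
|z1|+|z2| = 0.8246 + 11.2450 = 12.0696

|z1+z2| = 11.7034 ≤ |z1|+|z2| = 12.0696 (verified)


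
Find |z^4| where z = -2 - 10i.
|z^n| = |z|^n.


|z| = sqrt(4+100) = sqrt(104) = 10.1980
|z^4| = |z|^4 = (sqrt(104))^4 = 104^2 = 10816

|z^4| = 10816


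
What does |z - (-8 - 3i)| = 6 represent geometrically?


|z - z0| = r is a circle with center z0 and radius r.
Center = (-8, -3), radius = 6

Circle with center (-8, -3) and radius 6


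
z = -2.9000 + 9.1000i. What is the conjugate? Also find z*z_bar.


z_bar = -2.9000 - 9.1000i
z*z_bar = (-2.9)^2 + 9.1^2 = 8.41 + 82.81 = 91.22

z_bar = -2.9000 - 9.1000i, z*z_bar = 91.22


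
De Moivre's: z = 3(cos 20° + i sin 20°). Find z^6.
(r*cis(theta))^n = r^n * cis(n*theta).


r^6 = 3^6 = 729
n*theta = 6*20° = 120° = 120° (mod 360)
a = 729*cos(120°) = -364.5000
b = 729*sin(120°) = 631.3325

729 cis(120°) = -364.5000 + 631.3325i


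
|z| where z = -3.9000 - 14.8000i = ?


|z| = sqrt((-3.9)^2 + (-14.8)^2) = sqrt(15.21 + 219.04) = sqrt(234.25) = 15.3052

|z| = 15.3052


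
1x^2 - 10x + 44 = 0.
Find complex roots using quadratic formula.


disc = (-10)^2 - 4*1*44 = 100 - 176 = -76
sqrt(|disc|) = sqrt(76) = 8.7178
Real part = 10/(2*1) = 5.0000
Imag part = 8.7178/(2*1) = 4.3589

5.0000 ± 4.3589i


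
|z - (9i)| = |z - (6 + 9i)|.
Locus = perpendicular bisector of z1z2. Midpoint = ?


Equal distances means the locus is the perpendicular bisector of z1 and z2.
Midpoint = ((0+6)/2, (9+9)/2) = (3.0000, 9.0000)

Perpendicular bisector through (3.0000, 9.0000)


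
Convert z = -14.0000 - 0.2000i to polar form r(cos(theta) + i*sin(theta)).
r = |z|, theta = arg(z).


r = sqrt(196+0.04) = sqrt(196.04) = 14.0014
theta = atan2(-0.2, -14) = -179.1815 degrees

r = 14.0014, theta = -179.1815 degrees


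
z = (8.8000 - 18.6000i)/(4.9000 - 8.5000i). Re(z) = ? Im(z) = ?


Multiply by conjugate: (8.8000 - 18.6000i)(4.9000 + 8.5000i) / (4.9^2 + (-8.5)^2)
Numerator real = 8.8*4.9 - (18.6)*(-8.5) = 201.22
Numerator imag = -18.6*4.9 - 8.8*(-8.5) = -16.34
Denominator = 96.26
Re(z) = 201.22/96.26 = 2.0904
Im(z) = -16.34/96.26 = -0.1697

Re(z) = 2.0904, Im(z) = -0.1697


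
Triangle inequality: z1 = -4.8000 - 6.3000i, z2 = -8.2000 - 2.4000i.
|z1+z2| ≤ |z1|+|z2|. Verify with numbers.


|z1| = sqrt((-4.8)^2 + (-6.3)^2) = sqrt(62.73) = 7.9202
|z2| = sqrt((-8.2)^2 + (-2.4)^2) = sqrt(73) = 8.5440
z1+z2 = -13.0000 - 8.7000i
|z1+z2| = sqrt(244.69) = 15.6426
|z1|+|z2| = 7.9202 + 8.5440 = 16.4642

|z1+z2| = 15.6426 ≤ |z1|+|z2| = 16.4642 (verified)


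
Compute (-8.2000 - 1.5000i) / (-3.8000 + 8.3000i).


Conjugate of z2 = -3.8000 - 8.3000i
Numerator: (-8.2000 - 1.5000i)(-3.8000 - 8.3000i) = 18.7100 + 73.7600i
Denominator: (-3.8)^2 + 8.3^2 = 83.33
Result = (18.7100 + 73.7600i)/83.33

0.2245 + 0.8852i


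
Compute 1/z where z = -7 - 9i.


|z|^2 = 49+81 = 130
1/z = (-7 + 9i)/130

1/z = -0.0538 + 0.0692i


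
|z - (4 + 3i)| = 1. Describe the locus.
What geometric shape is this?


|z - z0| = r is a circle with center z0 and radius r.
Center = (4, 3), radius = 1

Circle with center (4, 3) and radius 1


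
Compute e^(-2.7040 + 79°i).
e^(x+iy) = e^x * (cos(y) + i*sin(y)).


e^-2.7040 = 0.0669
cos(79°) = 0.1908
sin(79°) = 0.9816
Real = 0.0669*0.1908 = 0.0128
Imag = 0.0669*0.9816 = 0.0657

0.0128 + 0.0657i


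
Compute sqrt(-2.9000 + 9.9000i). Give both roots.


|z| = sqrt(8.41+98.01) = 10.3160
sqrt((|z|+a)/2) = sqrt((10.3160+(-2.9))/2) = sqrt(3.7080) = 1.9256
sqrt((|z|-a)/2) = sqrt((10.3160-(-2.9))/2) = sqrt(6.6080) = 2.5706

±(1.9256 + 2.5706i) i.e. 1.9256 + 2.5706i and -1.9256 - 2.5706i


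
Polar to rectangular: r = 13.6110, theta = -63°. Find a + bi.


a = 13.6110*cos(-63°) = 13.6110*0.45399 = 6.1793
b = 13.6110*sin(-63°) = 13.6110*(-0.89101) = -12.1275

6.1793 - 12.1275i


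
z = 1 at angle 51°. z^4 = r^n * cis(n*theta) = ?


r^4 = 1^4 = 1
n*theta = 4*51° = 204° = 204° (mod 360)
a = 1*cos(204°) = -0.9135
b = 1*sin(204°) = -0.4067

1 cis(204°) = -0.9135 - 0.4067i


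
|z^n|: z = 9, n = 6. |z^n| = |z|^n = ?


|z| = sqrt(81+0) = sqrt(81) = 9
|z^6| = |z|^6 = 9^6 = 531441

|z^6| = 531441


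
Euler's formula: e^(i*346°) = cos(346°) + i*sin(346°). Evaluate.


cos(346°) = 0.9703
sin(346°) = -0.2419

e^(i*346°) = 0.9703 - 0.2419i


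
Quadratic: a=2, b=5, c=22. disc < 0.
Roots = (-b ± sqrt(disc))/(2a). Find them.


disc = 5^2 - 4*2*22 = 25 - 176 = -151
sqrt(|disc|) = sqrt(151) = 12.2882
Real part = -5/(2*2) = -1.2500
Imag part = 12.2882/(2*2) = 3.0721

-1.2500 ± 3.0721i


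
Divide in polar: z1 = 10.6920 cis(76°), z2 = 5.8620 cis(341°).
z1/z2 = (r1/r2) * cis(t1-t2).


r = 10.6920 / 5.8620 = 1.8240
theta = 76° - 341° = -265° = 95° (mod 360)

1.8240 cis(95°)


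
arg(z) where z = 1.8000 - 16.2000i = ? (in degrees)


Re = 1.8, Im = -16.2
arg = atan2(-16.2, 1.8) = -83.6598 degrees

arg(z) = -83.6598 degrees


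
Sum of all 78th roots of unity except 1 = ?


With w = e^(2*pi*i/78), all 78 of the 78th roots of unity w^0 = 1, w, ..., w^(77) sum to 0: 1 + w + ... + w^(77) = (1 - w^78)/(1 - w) = 0 since w^78 = 1, w ≠ 1.
Removing the root 1: w + w^2 + ... + w^(77) = 0 - 1 = -1

Sum = -1


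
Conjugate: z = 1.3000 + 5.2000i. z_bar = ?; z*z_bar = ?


z_bar = 1.3000 - 5.2000i
z*z_bar = 1.3^2 + 5.2^2 = 1.69 + 27.04 = 28.73

z_bar = 1.3000 - 5.2000i, z*z_bar = 28.73


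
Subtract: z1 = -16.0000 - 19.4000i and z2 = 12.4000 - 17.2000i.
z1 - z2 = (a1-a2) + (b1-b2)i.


Real: -16 - 12.4 = -28.4
Imag: -19.4 + 17.2 = -2.2

-28.4000 - 2.2000i


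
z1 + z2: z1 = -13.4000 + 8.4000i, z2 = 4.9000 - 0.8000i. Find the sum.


Real: -13.4 + 4.9 = -8.5
Imag: 8.4 - 0.8 = 7.6

-8.5000 + 7.6000i


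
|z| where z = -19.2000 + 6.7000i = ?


|z| = sqrt((-19.2)^2 + 6.7^2) = sqrt(368.64 + 44.89) = sqrt(413.53) = 20.3354

|z| = 20.3354


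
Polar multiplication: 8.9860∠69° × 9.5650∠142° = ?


r = 8.9860 * 9.5650 = 85.9511
theta = 69° + 142° = 211° = 211° (mod 360)

85.9511 cis(211°)


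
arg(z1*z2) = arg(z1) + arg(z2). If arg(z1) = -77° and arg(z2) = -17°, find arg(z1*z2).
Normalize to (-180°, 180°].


arg(z1*z2) = -77° - 17° = -94°
Normalized to (-180°, 180°]: -94°

-94°


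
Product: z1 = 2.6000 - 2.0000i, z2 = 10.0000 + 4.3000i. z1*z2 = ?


Real = 2.6*10 - (-2)*4.3 = 26 - (-8.6) = 34.6
Imag = 2.6*4.3 + 10*(-2) = 11.18 - (20) = -8.82

34.6000 - 8.8200i


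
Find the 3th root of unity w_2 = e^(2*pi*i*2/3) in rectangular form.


Angle = 360*2/3 = 240°
a = cos(240°) = -0.5000
b = sin(240°) = -0.8660

-0.5000 - 0.8660i


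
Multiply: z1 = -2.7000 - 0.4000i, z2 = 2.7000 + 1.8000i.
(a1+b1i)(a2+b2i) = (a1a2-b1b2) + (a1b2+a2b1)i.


Real = -2.7*2.7 - (-0.4)*1.8 = -7.29 - (-0.72) = -6.57
Imag = -2.7*1.8 + 2.7*(-0.4) = -4.86 - (1.08) = -5.94

-6.5700 - 5.9400i


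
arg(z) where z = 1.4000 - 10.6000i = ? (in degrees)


Re = 1.4, Im = -10.6
arg = atan2(-10.6, 1.4) = -82.4762 degrees

arg(z) = -82.4762 degrees


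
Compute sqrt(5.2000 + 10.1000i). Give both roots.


|z| = sqrt(27.04+102.01) = 11.3600
sqrt((|z|+a)/2) = sqrt((11.3600+5.2)/2) = sqrt(8.2800) = 2.8775
sqrt((|z|-a)/2) = sqrt((11.3600-5.2)/2) = sqrt(3.0800) = 1.7550

±(2.8775 + 1.7550i) i.e. 2.8775 + 1.7550i and -2.8775 - 1.7550i


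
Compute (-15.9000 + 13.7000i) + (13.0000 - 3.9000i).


Real: -15.9 + 13 = -2.9
Imag: 13.7 - 3.9 = 9.8

-2.9000 + 9.8000i


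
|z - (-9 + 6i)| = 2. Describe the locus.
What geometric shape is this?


|z - z0| = r is a circle with center z0 and radius r.
Center = (-9, 6), radius = 2

Circle with center (-9, 6) and radius 2


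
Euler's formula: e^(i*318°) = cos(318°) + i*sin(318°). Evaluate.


cos(318°) = 0.7431
sin(318°) = -0.6691

e^(i*318°) = 0.7431 - 0.6691i


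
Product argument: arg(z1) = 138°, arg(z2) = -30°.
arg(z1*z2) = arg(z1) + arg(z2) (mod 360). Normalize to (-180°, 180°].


arg(z1*z2) = 138° - 30° = 108°
Normalized to (-180°, 180°]: 108°

108°


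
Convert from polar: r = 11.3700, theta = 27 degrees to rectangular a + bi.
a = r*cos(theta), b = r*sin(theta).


a = 11.3700*cos(27°) = 11.3700*0.891 = 10.1307
b = 11.3700*sin(27°) = 11.3700*0.45399 = 5.1619

10.1307 + 5.1619i


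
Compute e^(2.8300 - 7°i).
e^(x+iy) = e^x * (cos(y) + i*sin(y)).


e^2.8300 = 16.9455
cos(-7°) = 0.992546
sin(-7°) = -0.12187
Real = 16.9455*0.992546 = 16.8192
Imag = 16.9455*(-0.12187) = -2.0651

16.8192 - 2.0651i


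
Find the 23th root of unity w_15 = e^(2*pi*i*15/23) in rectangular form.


Angle = 360*15/23 = 234.7826°
a = cos(234.7826°) = -0.5767
b = sin(234.7826°) = -0.8170

-0.5767 - 0.8170i


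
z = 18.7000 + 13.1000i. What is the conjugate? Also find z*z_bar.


z_bar = 18.7000 - 13.1000i
z*z_bar = 18.7^2 + 13.1^2 = 349.69 + 171.61 = 521.3

z_bar = 18.7000 - 13.1000i, z*z_bar = 521.3


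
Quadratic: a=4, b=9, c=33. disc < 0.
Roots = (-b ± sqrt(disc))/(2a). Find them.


disc = 9^2 - 4*4*33 = 81 - 528 = -447
sqrt(|disc|) = sqrt(447) = 21.1424
Real part = -9/(2*4) = -1.1250
Imag part = 21.1424/(2*4) = 2.6428

-1.1250 ± 2.6428i


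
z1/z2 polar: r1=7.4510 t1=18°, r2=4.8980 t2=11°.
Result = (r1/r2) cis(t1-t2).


r = 7.4510 / 4.8980 = 1.5212
theta = 18° - 11° = 7° = 7° (mod 360)

1.5212 cis(7°)


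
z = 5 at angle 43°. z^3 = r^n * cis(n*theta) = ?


r^3 = 5^3 = 125
n*theta = 3*43° = 129° = 129° (mod 360)
a = 125*cos(129°) = -78.6650
b = 125*sin(129°) = 97.1432

125 cis(129°) = -78.6650 + 97.1432i


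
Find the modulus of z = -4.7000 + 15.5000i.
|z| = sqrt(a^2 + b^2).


|z| = sqrt((-4.7)^2 + 15.5^2) = sqrt(22.09 + 240.25) = sqrt(262.34) = 16.1969

|z| = 16.1969


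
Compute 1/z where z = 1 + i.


|z|^2 = 1+1 = 2
1/z = (1 - 1i)/2

1/z = 0.5000 - 0.5000i


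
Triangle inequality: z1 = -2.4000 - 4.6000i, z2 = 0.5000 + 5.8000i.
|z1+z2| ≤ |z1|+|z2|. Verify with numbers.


|z1| = sqrt((-2.4)^2 + (-4.6)^2) = sqrt(26.92) = 5.1884
|z2| = sqrt(0.5^2 + 5.8^2) = sqrt(33.89) = 5.8215
z1+z2 = -1.9000 + 1.2000i
|z1+z2| = sqrt(5.05) = 2.2472
|z1|+|z2| = 5.1884 + 5.8215 = 11.0099

|z1+z2| = 2.2472 ≤ |z1|+|z2| = 11.0099 (verified)


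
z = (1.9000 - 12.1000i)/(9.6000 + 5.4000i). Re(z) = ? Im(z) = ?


Multiply by conjugate: (1.9000 - 12.1000i)(9.6000 - 5.4000i) / (9.6^2 + 5.4^2)
Numerator real = 1.9*9.6 - (12.1)*5.4 = -47.1
Numerator imag = -12.1*9.6 - 1.9*5.4 = -126.42
Denominator = 121.32
Re(z) = -47.1/121.32 = -0.3882
Im(z) = -126.42/121.32 = -1.0420

Re(z) = -0.3882, Im(z) = -1.0420


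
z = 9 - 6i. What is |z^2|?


|z| = sqrt(81+36) = sqrt(117) = 10.8167
|z^2| = |z|^2 = (sqrt(117))^2 = 117

|z^2| = 117


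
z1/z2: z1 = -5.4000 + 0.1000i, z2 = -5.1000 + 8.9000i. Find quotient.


Conjugate of z2 = -5.1000 - 8.9000i
Numerator: (-5.4000 + 0.1000i)(-5.1000 - 8.9000i) = 28.4300 + 47.5500i
Denominator: (-5.1)^2 + 8.9^2 = 105.22
Result = (28.4300 + 47.5500i)/105.22

0.2702 + 0.4519i


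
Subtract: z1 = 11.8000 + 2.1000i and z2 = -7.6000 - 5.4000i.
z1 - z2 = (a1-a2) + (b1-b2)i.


Real: 11.8 + 7.6 = 19.4
Imag: 2.1 + 5.4 = 7.5

19.4000 + 7.5000i


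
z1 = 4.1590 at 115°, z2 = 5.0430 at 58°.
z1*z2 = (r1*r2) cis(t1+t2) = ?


r = 4.1590 * 5.0430 = 20.9738
theta = 115° + 58° = 173° = 173° (mod 360)

20.9738 cis(173°)


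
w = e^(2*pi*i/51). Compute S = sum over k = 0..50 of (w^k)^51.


The roots are w_k = w^k with w = e^(2*pi*i/51), and (w^k)^51 = (w^51)^k.
So S = 1 + u + u^2 + ... + u^(50) with u = w^51.
51 = 1*51 + 0, so 51 is a multiple of 51 and u = (w^51)^1 = 1.
Every one of the 51 terms equals 1: S = 51

S = 51


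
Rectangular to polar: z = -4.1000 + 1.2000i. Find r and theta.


r = sqrt(16.81+1.44) = sqrt(18.25) = 4.2720
theta = atan2(1.2, -4.1) = 163.6861 degrees

r = 4.2720, theta = 163.6861 degrees


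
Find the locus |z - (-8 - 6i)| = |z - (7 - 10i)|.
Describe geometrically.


Equal distances means the locus is the perpendicular bisector of z1 and z2.
Midpoint = ((-8+7)/2, (-6+(-10))/2) = (-0.5000, -8.0000)

Perpendicular bisector through (-0.5000, -8.0000)


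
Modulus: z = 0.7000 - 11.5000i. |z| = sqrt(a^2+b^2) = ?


|z| = sqrt(0.7^2 + (-11.5)^2) = sqrt(0.49 + 132.25) = sqrt(132.74) = 11.5213

|z| = 11.5213


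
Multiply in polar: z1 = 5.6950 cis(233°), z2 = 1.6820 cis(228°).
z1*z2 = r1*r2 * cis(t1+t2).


r = 5.6950 * 1.6820 = 9.5790
theta = 233° + 228° = 461° = 101° (mod 360)

9.5790 cis(101°)


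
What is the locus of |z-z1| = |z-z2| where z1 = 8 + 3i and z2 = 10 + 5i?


Equal distances means the locus is the perpendicular bisector of z1 and z2.
Midpoint = ((8+10)/2, (3+5)/2) = (9.0000, 4.0000)

Perpendicular bisector through (9.0000, 4.0000)


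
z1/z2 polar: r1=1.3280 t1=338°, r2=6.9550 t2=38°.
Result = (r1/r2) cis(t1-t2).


r = 1.3280 / 6.9550 = 0.1909
theta = 338° - 38° = 300° = 300° (mod 360)

0.1909 cis(300°)


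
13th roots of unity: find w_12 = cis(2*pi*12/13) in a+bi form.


Angle = 360*12/13 = 332.3077°
a = cos(332.3077°) = 0.8855
b = sin(332.3077°) = -0.4647

0.8855 - 0.4647i


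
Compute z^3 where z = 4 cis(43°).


r^3 = 4^3 = 64
n*theta = 3*43° = 129° = 129° (mod 360)
a = 64*cos(129°) = -40.2765
b = 64*sin(129°) = 49.7373

64 cis(129°) = -40.2765 + 49.7373i


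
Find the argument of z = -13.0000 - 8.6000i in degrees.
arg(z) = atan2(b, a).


Re = -13, Im = -8.6
arg = atan2(-8.6, -13) = -146.5138 degrees

arg(z) = -146.5138 degrees


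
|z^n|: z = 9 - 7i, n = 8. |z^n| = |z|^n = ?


|z| = sqrt(81+49) = sqrt(130) = 11.4018
|z^8| = |z|^8 = (sqrt(130))^8 = 130^4 = 285610000

|z^8| = 285610000


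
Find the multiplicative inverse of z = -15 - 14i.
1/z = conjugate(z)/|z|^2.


|z|^2 = 225+196 = 421
1/z = (-15 + 14i)/421

1/z = -0.0356 + 0.0333i


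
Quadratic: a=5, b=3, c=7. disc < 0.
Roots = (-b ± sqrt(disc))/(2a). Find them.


disc = 3^2 - 4*5*7 = 9 - 140 = -131
sqrt(|disc|) = sqrt(131) = 11.4455
Real part = -3/(2*5) = -0.3000
Imag part = 11.4455/(2*5) = 1.1446

-0.3000 ± 1.1446i


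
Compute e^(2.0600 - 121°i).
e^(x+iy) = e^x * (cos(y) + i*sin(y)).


e^2.0600 = 7.8460
cos(-121°) = -0.51504
sin(-121°) = -0.857167
Real = 7.8460*(-0.51504) = -4.0410
Imag = 7.8460*(-0.857167) = -6.7253

-4.0410 - 6.7253i


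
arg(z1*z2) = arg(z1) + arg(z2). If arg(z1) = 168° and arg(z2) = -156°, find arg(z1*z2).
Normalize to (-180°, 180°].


arg(z1*z2) = 168° - 156° = 12°
Normalized to (-180°, 180°]: 12°

12°


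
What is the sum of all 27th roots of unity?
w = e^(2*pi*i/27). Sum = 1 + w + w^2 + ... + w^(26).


The sum of all 27th roots of unity is 0.
Geometric series: (1 - w^27)/(1 - w) = (1-1)/(1-w) = 0 since w^27 = 1, w ≠ 1.
Alternatively: coefficient of z^26 in z^27 - 1 is 0.

0


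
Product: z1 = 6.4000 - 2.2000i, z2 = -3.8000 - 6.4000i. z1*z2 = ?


Real = 6.4*(-3.8) - (-2.2)*(-6.4) = -24.32 - 14.08 = -38.4
Imag = 6.4*(-6.4) - (3.8)*(-2.2) = -40.96 + 8.36 = -32.6

-38.4000 - 32.6000i


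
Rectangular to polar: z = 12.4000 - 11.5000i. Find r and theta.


r = sqrt(153.76+132.25) = sqrt(286.01) = 16.9118
theta = atan2(-11.5, 12.4) = -42.8434 degrees

r = 16.9118, theta = -42.8434 degrees


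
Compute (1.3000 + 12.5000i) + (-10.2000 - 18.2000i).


Real: 1.3 - 10.2 = -8.9
Imag: 12.5 - 18.2 = -5.7

-8.9000 - 5.7000i


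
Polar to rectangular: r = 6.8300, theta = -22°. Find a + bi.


a = 6.8300*cos(-22°) = 6.8300*0.927184 = 6.3327
b = 6.8300*sin(-22°) = 6.8300*(-0.37461) = -2.5586

6.3327 - 2.5586i


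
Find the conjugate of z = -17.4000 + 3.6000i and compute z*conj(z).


z_bar = -17.4000 - 3.6000i
z*z_bar = (-17.4)^2 + 3.6^2 = 302.76 + 12.96 = 315.72

z_bar = -17.4000 - 3.6000i, z*z_bar = 315.72


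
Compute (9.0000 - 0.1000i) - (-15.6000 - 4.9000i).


Real: 9 + 15.6 = 24.6
Imag: -0.1 + 4.9 = 4.8

24.6000 + 4.8000i


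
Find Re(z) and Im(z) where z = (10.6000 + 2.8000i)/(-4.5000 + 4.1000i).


Multiply by conjugate: (10.6000 + 2.8000i)(-4.5000 - 4.1000i) / ((-4.5)^2 + 4.1^2)
Numerator real = 10.6*(-4.5) + 2.8*4.1 = -36.22
Numerator imag = 2.8*(-4.5) - 10.6*4.1 = -56.06
Denominator = 37.06
Re(z) = -36.22/37.06 = -0.9773
Im(z) = -56.06/37.06 = -1.5127

Re(z) = -0.9773, Im(z) = -1.5127


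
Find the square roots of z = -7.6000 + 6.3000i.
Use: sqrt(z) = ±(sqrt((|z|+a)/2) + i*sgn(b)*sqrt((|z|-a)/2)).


|z| = sqrt(57.76+39.69) = 9.8717
sqrt((|z|+a)/2) = sqrt((9.8717+(-7.6))/2) = sqrt(1.1358) = 1.0658
sqrt((|z|-a)/2) = sqrt((9.8717-(-7.6))/2) = sqrt(8.7358) = 2.9556

±(1.0658 + 2.9556i) i.e. 1.0658 + 2.9556i and -1.0658 - 2.9556i


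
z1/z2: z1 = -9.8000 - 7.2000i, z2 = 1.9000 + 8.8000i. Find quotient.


Conjugate of z2 = 1.9000 - 8.8000i
Numerator: (-9.8000 - 7.2000i)(1.9000 - 8.8000i) = -81.9800 + 72.5600i
Denominator: 1.9^2 + 8.8^2 = 81.05
Result = (-81.9800 + 72.5600i)/81.05

-1.0115 + 0.8952i


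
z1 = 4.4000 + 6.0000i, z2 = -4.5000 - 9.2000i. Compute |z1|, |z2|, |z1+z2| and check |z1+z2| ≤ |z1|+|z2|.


|z1| = sqrt(4.4^2 + 6^2) = sqrt(55.36) = 7.4404
|z2| = sqrt((-4.5)^2 + (-9.2)^2) = sqrt(104.89) = 10.2416
z1+z2 = -0.1000 - 3.2000i
|z1+z2| = sqrt(10.25) = 3.2016
|z1|+|z2| = 7.4404 + 10.2416 = 17.6820

|z1+z2| = 3.2016 ≤ |z1|+|z2| = 17.6820 (verified)


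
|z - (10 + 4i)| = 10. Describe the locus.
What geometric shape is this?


|z - z0| = r is a circle with center z0 and radius r.
Center = (10, 4), radius = 10

Circle with center (10, 4) and radius 10


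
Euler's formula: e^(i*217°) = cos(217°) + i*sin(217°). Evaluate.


cos(217°) = -0.7986
sin(217°) = -0.6018

e^(i*217°) = -0.7986 - 0.6018i


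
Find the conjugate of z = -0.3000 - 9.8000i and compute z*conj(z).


z_bar = -0.3000 + 9.8000i
z*z_bar = (-0.3)^2 + (-9.8)^2 = 0.09 + 96.04 = 96.13

z_bar = -0.3000 + 9.8000i, z*z_bar = 96.13


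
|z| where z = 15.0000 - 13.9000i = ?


|z| = sqrt(15^2 + (-13.9)^2) = sqrt(225 + 193.21) = sqrt(418.21) = 20.4502

|z| = 20.4502


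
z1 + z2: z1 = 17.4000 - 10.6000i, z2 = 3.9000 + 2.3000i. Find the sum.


Real: 17.4 + 3.9 = 21.3
Imag: -10.6 + 2.3 = -8.3

21.3000 - 8.3000i


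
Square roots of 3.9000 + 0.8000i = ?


|z| = sqrt(15.21+0.64) = 3.9812
sqrt((|z|+a)/2) = sqrt((3.9812+3.9)/2) = sqrt(3.9406) = 1.9851
sqrt((|z|-a)/2) = sqrt((3.9812-3.9)/2) = sqrt(0.0406) = 0.2015

±(1.9851 + 0.2015i) i.e. 1.9851 + 0.2015i and -1.9851 - 0.2015i


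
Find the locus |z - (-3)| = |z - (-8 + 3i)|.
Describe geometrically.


Equal distances means the locus is the perpendicular bisector of z1 and z2.
Midpoint = ((-3+(-8))/2, (0+3)/2) = (-5.5000, 1.5000)

Perpendicular bisector through (-5.5000, 1.5000)


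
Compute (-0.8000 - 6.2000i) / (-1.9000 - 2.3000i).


Conjugate of z2 = -1.9000 + 2.3000i
Numerator: (-0.8000 - 6.2000i)(-1.9000 + 2.3000i) = 15.7800 + 9.9400i
Denominator: (-1.9)^2 + (-2.3)^2 = 8.9
Result = (15.7800 + 9.9400i)/8.9

1.7730 + 1.1169i


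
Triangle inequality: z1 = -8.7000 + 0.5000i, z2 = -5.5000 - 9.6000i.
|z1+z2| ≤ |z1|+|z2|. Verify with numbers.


|z1| = sqrt((-8.7)^2 + 0.5^2) = sqrt(75.94) = 8.7144
|z2| = sqrt((-5.5)^2 + (-9.6)^2) = sqrt(122.41) = 11.0639
z1+z2 = -14.2000 - 9.1000i
|z1+z2| = sqrt(284.45) = 16.8656
|z1|+|z2| = 8.7144 + 11.0639 = 19.7783

|z1+z2| = 16.8656 ≤ |z1|+|z2| = 19.7783 (verified)


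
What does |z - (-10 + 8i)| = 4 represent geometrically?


|z - z0| = r is a circle with center z0 and radius r.
Center = (-10, 8), radius = 4

Circle with center (-10, 8) and radius 4


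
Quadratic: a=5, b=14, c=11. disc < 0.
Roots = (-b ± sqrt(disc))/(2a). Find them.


disc = 14^2 - 4*5*11 = 196 - 220 = -24
sqrt(|disc|) = sqrt(24) = 4.8990
Real part = -14/(2*5) = -1.4000
Imag part = 4.8990/(2*5) = 0.4899

-1.4000 ± 0.4899i


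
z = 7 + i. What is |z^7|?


|z| = sqrt(49+1) = sqrt(50) = 7.0711
|z^7| = |z|^7 = (sqrt(50))^7 = 50^3 * sqrt(50) = 125000*sqrt(50)

|z^7| = 125000*sqrt(50) ≈ 883883.4765


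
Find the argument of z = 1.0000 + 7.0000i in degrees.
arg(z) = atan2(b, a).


Re = 1, Im = 7
arg = atan2(7, 1) = 81.8699 degrees

arg(z) = 81.8699 degrees


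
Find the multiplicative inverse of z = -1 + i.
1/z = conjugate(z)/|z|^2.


|z|^2 = 1+1 = 2
1/z = (-1 - 1i)/2

1/z = -0.5000 - 0.5000i


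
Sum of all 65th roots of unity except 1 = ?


With w = e^(2*pi*i/65), all 65 of the 65th roots of unity w^0 = 1, w, ..., w^(64) sum to 0: 1 + w + ... + w^(64) = (1 - w^65)/(1 - w) = 0 since w^65 = 1, w ≠ 1.
Removing the root 1: w + w^2 + ... + w^(64) = 0 - 1 = -1

Sum = -1


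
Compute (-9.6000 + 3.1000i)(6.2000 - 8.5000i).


Real = -9.6*6.2 - 3.1*(-8.5) = -59.52 - (-26.35) = -33.17
Imag = -9.6*(-8.5) + 6.2*3.1 = 81.6 + 19.22 = 100.82

-33.1700 + 100.8200i


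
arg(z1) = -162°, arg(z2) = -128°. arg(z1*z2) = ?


arg(z1*z2) = -162° - 128° = -290°
Normalized to (-180°, 180°]: 70°

70°


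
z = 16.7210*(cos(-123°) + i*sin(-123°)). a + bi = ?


a = 16.7210*cos(-123°) = 16.7210*(-0.54464) = -9.1069
b = 16.7210*sin(-123°) = 16.7210*(-0.83867) = -14.0234

-9.1069 - 14.0234i


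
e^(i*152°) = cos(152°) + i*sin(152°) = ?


cos(152°) = -0.8829
sin(152°) = 0.4695

e^(i*152°) = -0.8829 + 0.4695i


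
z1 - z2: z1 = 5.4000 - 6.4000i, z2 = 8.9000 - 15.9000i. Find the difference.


Real: 5.4 - 8.9 = -3.5
Imag: -6.4 + 15.9 = 9.5

-3.5000 + 9.5000i


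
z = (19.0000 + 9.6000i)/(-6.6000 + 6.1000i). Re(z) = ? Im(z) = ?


Multiply by conjugate: (19.0000 + 9.6000i)(-6.6000 - 6.1000i) / ((-6.6)^2 + 6.1^2)
Numerator real = 19*(-6.6) + 9.6*6.1 = -66.84
Numerator imag = 9.6*(-6.6) - 19*6.1 = -179.26
Denominator = 80.77
Re(z) = -66.84/80.77 = -0.8275
Im(z) = -179.26/80.77 = -2.2194

Re(z) = -0.8275, Im(z) = -2.2194


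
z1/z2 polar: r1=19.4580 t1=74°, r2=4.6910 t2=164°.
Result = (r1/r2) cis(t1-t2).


r = 19.4580 / 4.6910 = 4.1479
theta = 74° - 164° = -90° = 270° (mod 360)

4.1479 cis(270°)


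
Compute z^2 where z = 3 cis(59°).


r^2 = 3^2 = 9
n*theta = 2*59° = 118° = 118° (mod 360)
a = 9*cos(118°) = -4.2252
b = 9*sin(118°) = 7.9465

9 cis(118°) = -4.2252 + 7.9465i


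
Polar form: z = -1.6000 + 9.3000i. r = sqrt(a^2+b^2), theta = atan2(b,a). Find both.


r = sqrt(2.56+86.49) = sqrt(89.05) = 9.4366
theta = atan2(9.3, -1.6) = 99.7618 degrees

r = 9.4366, theta = 99.7618 degrees


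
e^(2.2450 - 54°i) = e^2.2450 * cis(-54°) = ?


e^2.2450 = 9.4404
cos(-54°) = 0.587785
sin(-54°) = -0.80902
Real = 9.4404*0.587785 = 5.5489
Imag = 9.4404*(-0.80902) = -7.6375

5.5489 - 7.6375i


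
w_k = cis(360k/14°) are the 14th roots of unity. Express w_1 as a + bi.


Angle = 360*1/14 = 25.7143°
a = cos(25.7143°) = 0.9010
b = sin(25.7143°) = 0.4339

0.9010 + 0.4339i


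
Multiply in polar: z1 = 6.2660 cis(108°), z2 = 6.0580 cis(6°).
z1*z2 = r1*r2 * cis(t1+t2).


r = 6.2660 * 6.0580 = 37.9594
theta = 108° + 6° = 114° = 114° (mod 360)

37.9594 cis(114°)


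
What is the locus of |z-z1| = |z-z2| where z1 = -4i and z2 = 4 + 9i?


Equal distances means the locus is the perpendicular bisector of z1 and z2.
Midpoint = ((0+4)/2, (-4+9)/2) = (2.0000, 2.5000)

Perpendicular bisector through (2.0000, 2.5000)


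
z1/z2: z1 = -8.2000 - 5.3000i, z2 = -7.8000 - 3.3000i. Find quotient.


Conjugate of z2 = -7.8000 + 3.3000i
Numerator: (-8.2000 - 5.3000i)(-7.8000 + 3.3000i) = 81.4500 + 14.2800i
Denominator: (-7.8)^2 + (-3.3)^2 = 71.73
Result = (81.4500 + 14.2800i)/71.73

1.1355 + 0.1991i


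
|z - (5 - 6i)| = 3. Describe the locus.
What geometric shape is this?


|z - z0| = r is a circle with center z0 and radius r.
Center = (5, -6), radius = 3

Circle with center (5, -6) and radius 3


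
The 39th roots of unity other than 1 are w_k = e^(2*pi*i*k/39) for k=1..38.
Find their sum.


With w = e^(2*pi*i/39), all 39 of the 39th roots of unity w^0 = 1, w, ..., w^(38) sum to 0: 1 + w + ... + w^(38) = (1 - w^39)/(1 - w) = 0 since w^39 = 1, w ≠ 1.
Removing the root 1: w + w^2 + ... + w^(38) = 0 - 1 = -1

Sum = -1


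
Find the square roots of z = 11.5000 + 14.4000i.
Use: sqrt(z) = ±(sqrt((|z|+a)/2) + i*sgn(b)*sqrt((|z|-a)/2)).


|z| = sqrt(132.25+207.36) = 18.4285
sqrt((|z|+a)/2) = sqrt((18.4285+11.5)/2) = sqrt(14.9643) = 3.8684
sqrt((|z|-a)/2) = sqrt((18.4285-11.5)/2) = sqrt(3.4643) = 1.8613

±(3.8684 + 1.8613i) i.e. 3.8684 + 1.8613i and -3.8684 - 1.8613i


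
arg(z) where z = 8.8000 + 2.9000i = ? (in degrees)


Re = 8.8, Im = 2.9
arg = atan2(2.9, 8.8) = 18.2394 degrees

arg(z) = 18.2394 degrees


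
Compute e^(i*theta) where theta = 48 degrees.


cos(48°) = 0.6691
sin(48°) = 0.7431

e^(i*48°) = 0.6691 + 0.7431i


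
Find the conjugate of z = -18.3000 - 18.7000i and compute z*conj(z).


z_bar = -18.3000 + 18.7000i
z*z_bar = (-18.3)^2 + (-18.7)^2 = 334.89 + 349.69 = 684.58

z_bar = -18.3000 + 18.7000i, z*z_bar = 684.58


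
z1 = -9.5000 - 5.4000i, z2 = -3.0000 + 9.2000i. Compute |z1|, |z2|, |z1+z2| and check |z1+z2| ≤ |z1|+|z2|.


|z1| = sqrt((-9.5)^2 + (-5.4)^2) = sqrt(119.41) = 10.9275
|z2| = sqrt((-3)^2 + 9.2^2) = sqrt(93.64) = 9.6768
z1+z2 = -12.5000 + 3.8000i
|z1+z2| = sqrt(170.69) = 13.0648
|z1|+|z2| = 10.9275 + 9.6768 = 20.6043

|z1+z2| = 13.0648 ≤ |z1|+|z2| = 20.6043 (verified)


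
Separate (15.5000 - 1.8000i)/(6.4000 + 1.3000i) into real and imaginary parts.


Multiply by conjugate: (15.5000 - 1.8000i)(6.4000 - 1.3000i) / (6.4^2 + 1.3^2)
Numerator real = 15.5*6.4 - (1.8)*1.3 = 96.86
Numerator imag = -1.8*6.4 - 15.5*1.3 = -31.67
Denominator = 42.65
Re(z) = 96.86/42.65 = 2.2710
Im(z) = -31.67/42.65 = -0.7426

Re(z) = 2.2710, Im(z) = -0.7426


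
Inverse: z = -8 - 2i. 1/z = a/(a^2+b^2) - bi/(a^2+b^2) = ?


|z|^2 = 64+4 = 68
1/z = (-8 + 2i)/68

1/z = -0.1176 + 0.0294i


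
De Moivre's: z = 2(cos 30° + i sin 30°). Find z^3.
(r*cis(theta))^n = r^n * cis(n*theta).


r^3 = 2^3 = 8
n*theta = 3*30° = 90° = 90° (mod 360)
a = 8*cos(90°) = 0
b = 8*sin(90°) = 8.0000

8 cis(90°) = 0 + 8.0000i


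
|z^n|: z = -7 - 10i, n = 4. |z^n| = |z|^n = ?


|z| = sqrt(49+100) = sqrt(149) = 12.2066
|z^4| = |z|^4 = (sqrt(149))^4 = 149^2 = 22201

|z^4| = 22201


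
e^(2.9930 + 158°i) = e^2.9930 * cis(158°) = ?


e^2.9930 = 19.9454
cos(158°) = -0.927184
sin(158°) = 0.37461
Real = 19.9454*(-0.927184) = -18.4931
Imag = 19.9454*0.37461 = 7.4717

-18.4931 + 7.4717i


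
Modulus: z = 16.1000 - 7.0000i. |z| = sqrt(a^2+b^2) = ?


|z| = sqrt(16.1^2 + (-7)^2) = sqrt(259.21 + 49) = sqrt(308.21) = 17.5559

|z| = 17.5559


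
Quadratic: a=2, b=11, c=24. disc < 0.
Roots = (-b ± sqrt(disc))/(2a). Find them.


disc = 11^2 - 4*2*24 = 121 - 192 = -71
sqrt(|disc|) = sqrt(71) = 8.4261
Real part = -11/(2*2) = -2.7500
Imag part = 8.4261/(2*2) = 2.1065

-2.7500 ± 2.1065i


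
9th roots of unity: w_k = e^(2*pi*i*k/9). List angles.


The 9th roots of unity are cis(360k/9°) for k=0..8
Angle step = 360/9 = 40°
Primitive root: cis(40°)
Primitive root = 0.7660 + 0.6428i

9 roots at angles: 0°, 40°, 80°, 120°, 160°, 200°, 240°, 280°, 320°


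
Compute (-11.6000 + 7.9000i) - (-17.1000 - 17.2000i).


Real: -11.6 + 17.1 = 5.5
Imag: 7.9 + 17.2 = 25.1

5.5000 + 25.1000i


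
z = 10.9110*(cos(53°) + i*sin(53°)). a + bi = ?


a = 10.9110*cos(53°) = 10.9110*0.601815 = 6.5664
b = 10.9110*sin(53°) = 10.9110*0.798636 = 8.7139

6.5664 + 8.7139i


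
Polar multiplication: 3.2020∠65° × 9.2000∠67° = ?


r = 3.2020 * 9.2000 = 29.4584
theta = 65° + 67° = 132° = 132° (mod 360)

29.4584 cis(132°)


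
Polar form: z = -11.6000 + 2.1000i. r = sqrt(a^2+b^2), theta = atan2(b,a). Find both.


r = sqrt(134.56+4.41) = sqrt(138.97) = 11.7886
theta = atan2(2.1, -11.6) = 169.7386 degrees

r = 11.7886, theta = 169.7386 degrees


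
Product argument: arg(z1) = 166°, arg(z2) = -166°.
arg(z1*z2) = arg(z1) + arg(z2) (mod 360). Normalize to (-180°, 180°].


arg(z1*z2) = 166° - 166° = 0°
Normalized to (-180°, 180°]: 0°

0°


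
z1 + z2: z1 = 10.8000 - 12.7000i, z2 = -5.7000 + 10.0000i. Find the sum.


Real: 10.8 - 5.7 = 5.1
Imag: -12.7 + 10 = -2.7

5.1000 - 2.7000i


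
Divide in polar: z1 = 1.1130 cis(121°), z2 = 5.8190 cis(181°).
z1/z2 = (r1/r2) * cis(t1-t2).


r = 1.1130 / 5.8190 = 0.1913
theta = 121° - 181° = -60° = 300° (mod 360)

0.1913 cis(300°)


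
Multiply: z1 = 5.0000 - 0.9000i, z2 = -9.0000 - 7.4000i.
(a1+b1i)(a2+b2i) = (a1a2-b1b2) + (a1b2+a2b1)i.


Real = 5*(-9) - (-0.9)*(-7.4) = -45 - 6.66 = -51.66
Imag = 5*(-7.4) - (9)*(-0.9) = -37 + 8.1 = -28.9

-51.6600 - 28.9000i


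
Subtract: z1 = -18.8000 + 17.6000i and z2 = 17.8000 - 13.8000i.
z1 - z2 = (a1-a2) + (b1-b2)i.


Real: -18.8 - 17.8 = -36.6
Imag: 17.6 + 13.8 = 31.4

-36.6000 + 31.4000i


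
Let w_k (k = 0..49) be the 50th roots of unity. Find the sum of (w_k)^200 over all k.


The roots are w_k = w^k with w = e^(2*pi*i/50), and (w^k)^200 = (w^200)^k.
So S = 1 + u + u^2 + ... + u^(49) with u = w^200.
200 = 4*50 + 0, so 200 is a multiple of 50 and u = (w^50)^4 = 1.
Every one of the 50 terms equals 1: S = 50

S = 50


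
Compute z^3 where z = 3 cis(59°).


r^3 = 3^3 = 27
n*theta = 3*59° = 177° = 177° (mod 360)
a = 27*cos(177°) = -26.9630
b = 27*sin(177°) = 1.4131

27 cis(177°) = -26.9630 + 1.4131i


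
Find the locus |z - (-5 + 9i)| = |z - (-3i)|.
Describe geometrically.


Equal distances means the locus is the perpendicular bisector of z1 and z2.
Midpoint = ((-5+0)/2, (9+(-3))/2) = (-2.5000, 3.0000)

Perpendicular bisector through (-2.5000, 3.0000)


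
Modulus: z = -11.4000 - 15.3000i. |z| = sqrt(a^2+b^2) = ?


|z| = sqrt((-11.4)^2 + (-15.3)^2) = sqrt(129.96 + 234.09) = sqrt(364.05) = 19.0801

|z| = 19.0801


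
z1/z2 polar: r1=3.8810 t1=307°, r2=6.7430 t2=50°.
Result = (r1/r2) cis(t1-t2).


r = 3.8810 / 6.7430 = 0.5756
theta = 307° - 50° = 257° = 257° (mod 360)

0.5756 cis(257°)


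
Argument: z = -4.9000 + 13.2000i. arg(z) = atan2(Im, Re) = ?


Re = -4.9, Im = 13.2
arg = atan2(13.2, -4.9) = 110.3655 degrees

arg(z) = 110.3655 degrees
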